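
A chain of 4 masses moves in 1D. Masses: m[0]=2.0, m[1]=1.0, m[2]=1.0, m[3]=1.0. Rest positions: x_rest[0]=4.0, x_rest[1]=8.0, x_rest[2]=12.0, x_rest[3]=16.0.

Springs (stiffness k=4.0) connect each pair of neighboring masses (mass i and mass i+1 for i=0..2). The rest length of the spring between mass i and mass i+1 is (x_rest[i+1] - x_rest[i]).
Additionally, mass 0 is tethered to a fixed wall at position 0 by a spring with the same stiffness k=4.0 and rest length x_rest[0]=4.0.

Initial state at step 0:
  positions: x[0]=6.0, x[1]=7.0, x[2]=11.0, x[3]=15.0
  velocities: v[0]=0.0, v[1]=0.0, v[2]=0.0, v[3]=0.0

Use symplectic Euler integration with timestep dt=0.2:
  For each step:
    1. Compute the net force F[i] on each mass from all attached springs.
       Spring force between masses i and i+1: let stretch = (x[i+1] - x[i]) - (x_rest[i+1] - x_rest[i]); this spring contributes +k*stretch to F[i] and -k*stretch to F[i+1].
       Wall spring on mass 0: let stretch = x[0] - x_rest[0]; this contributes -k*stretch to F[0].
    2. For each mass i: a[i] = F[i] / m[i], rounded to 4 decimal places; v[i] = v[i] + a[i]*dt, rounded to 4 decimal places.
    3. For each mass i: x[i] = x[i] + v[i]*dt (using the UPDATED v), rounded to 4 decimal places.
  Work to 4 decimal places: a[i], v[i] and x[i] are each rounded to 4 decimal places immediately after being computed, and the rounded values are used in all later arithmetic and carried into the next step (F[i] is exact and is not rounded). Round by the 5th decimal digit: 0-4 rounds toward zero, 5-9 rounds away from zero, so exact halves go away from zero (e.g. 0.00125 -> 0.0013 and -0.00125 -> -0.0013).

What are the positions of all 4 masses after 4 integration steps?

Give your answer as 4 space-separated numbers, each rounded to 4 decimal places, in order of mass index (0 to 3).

Answer: 3.3127 9.1778 11.7729 15.0745

Derivation:
Step 0: x=[6.0000 7.0000 11.0000 15.0000] v=[0.0000 0.0000 0.0000 0.0000]
Step 1: x=[5.6000 7.4800 11.0000 15.0000] v=[-2.0000 2.4000 0.0000 0.0000]
Step 2: x=[4.9024 8.2224 11.0768 15.0000] v=[-3.4880 3.7120 0.3840 0.0000]
Step 3: x=[4.0782 8.8903 11.3246 15.0123] v=[-4.1210 3.3395 1.2390 0.0614]
Step 4: x=[3.3127 9.1778 11.7729 15.0745] v=[-3.8274 1.4373 2.2417 0.3112]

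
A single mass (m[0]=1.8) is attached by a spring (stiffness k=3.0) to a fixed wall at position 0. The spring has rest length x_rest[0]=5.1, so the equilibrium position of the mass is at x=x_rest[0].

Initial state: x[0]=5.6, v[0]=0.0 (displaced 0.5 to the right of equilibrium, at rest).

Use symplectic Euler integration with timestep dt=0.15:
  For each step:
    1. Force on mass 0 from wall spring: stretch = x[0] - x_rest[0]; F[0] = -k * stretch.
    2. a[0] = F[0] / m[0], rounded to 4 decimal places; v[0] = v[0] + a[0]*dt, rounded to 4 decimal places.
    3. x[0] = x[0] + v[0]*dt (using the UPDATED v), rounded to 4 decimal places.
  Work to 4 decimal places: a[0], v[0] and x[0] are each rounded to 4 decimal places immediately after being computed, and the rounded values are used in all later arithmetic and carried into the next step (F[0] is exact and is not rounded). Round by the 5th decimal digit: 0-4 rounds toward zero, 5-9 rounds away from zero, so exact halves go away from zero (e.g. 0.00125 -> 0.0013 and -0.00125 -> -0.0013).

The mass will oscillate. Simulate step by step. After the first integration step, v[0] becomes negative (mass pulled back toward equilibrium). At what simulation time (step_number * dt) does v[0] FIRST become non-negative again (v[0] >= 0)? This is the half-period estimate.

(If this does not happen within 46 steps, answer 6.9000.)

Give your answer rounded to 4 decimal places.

Answer: 2.5500

Derivation:
Step 0: x=[5.6000] v=[0.0000]
Step 1: x=[5.5813] v=[-0.1250]
Step 2: x=[5.5445] v=[-0.2453]
Step 3: x=[5.4910] v=[-0.3564]
Step 4: x=[5.4229] v=[-0.4542]
Step 5: x=[5.3427] v=[-0.5349]
Step 6: x=[5.2534] v=[-0.5956]
Step 7: x=[5.1583] v=[-0.6340]
Step 8: x=[5.0610] v=[-0.6486]
Step 9: x=[4.9652] v=[-0.6389]
Step 10: x=[4.8744] v=[-0.6052]
Step 11: x=[4.7921] v=[-0.5488]
Step 12: x=[4.7213] v=[-0.4718]
Step 13: x=[4.6647] v=[-0.3771]
Step 14: x=[4.6245] v=[-0.2683]
Step 15: x=[4.6021] v=[-0.1494]
Step 16: x=[4.5984] v=[-0.0249]
Step 17: x=[4.6135] v=[0.1005]
First v>=0 after going negative at step 17, time=2.5500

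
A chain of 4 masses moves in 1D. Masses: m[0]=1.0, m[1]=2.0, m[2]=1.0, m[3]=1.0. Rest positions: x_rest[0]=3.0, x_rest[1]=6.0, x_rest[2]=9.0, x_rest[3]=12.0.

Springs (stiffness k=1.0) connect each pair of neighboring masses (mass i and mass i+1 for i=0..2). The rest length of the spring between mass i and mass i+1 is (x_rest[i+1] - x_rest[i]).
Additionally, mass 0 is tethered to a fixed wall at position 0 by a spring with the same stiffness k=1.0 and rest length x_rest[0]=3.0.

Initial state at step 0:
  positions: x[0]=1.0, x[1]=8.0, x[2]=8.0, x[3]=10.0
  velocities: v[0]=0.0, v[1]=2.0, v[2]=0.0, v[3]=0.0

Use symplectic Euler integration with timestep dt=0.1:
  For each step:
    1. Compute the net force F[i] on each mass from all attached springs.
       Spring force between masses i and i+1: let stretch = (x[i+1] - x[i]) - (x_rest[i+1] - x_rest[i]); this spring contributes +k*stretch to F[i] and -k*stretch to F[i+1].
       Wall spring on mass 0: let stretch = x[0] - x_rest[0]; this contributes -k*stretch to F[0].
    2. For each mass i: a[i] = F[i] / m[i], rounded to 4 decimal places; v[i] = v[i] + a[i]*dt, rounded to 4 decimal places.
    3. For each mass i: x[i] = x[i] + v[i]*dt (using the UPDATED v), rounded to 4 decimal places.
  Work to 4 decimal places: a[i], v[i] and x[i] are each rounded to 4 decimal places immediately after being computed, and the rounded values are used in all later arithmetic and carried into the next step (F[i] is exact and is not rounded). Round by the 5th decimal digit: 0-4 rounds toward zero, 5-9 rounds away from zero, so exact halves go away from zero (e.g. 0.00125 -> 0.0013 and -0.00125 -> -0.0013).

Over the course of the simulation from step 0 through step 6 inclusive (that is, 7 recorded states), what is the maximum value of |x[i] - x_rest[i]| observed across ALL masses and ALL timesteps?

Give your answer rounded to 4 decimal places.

Step 0: x=[1.0000 8.0000 8.0000 10.0000] v=[0.0000 2.0000 0.0000 0.0000]
Step 1: x=[1.0600 8.1650 8.0200 10.0100] v=[0.6000 1.6500 0.2000 0.1000]
Step 2: x=[1.1805 8.2938 8.0614 10.0301] v=[1.2045 1.2875 0.4135 0.2010]
Step 3: x=[1.3603 8.3858 8.1248 10.0605] v=[1.7978 0.9202 0.6336 0.3041]
Step 4: x=[1.5967 8.4414 8.2101 10.1016] v=[2.3643 0.5559 0.8533 0.4105]
Step 5: x=[1.8856 8.4616 8.3167 10.1537] v=[2.8891 0.2021 1.0656 0.5214]
Step 6: x=[2.2214 8.4482 8.4431 10.2175] v=[3.3581 -0.1340 1.2638 0.6377]
Max displacement = 2.4616

Answer: 2.4616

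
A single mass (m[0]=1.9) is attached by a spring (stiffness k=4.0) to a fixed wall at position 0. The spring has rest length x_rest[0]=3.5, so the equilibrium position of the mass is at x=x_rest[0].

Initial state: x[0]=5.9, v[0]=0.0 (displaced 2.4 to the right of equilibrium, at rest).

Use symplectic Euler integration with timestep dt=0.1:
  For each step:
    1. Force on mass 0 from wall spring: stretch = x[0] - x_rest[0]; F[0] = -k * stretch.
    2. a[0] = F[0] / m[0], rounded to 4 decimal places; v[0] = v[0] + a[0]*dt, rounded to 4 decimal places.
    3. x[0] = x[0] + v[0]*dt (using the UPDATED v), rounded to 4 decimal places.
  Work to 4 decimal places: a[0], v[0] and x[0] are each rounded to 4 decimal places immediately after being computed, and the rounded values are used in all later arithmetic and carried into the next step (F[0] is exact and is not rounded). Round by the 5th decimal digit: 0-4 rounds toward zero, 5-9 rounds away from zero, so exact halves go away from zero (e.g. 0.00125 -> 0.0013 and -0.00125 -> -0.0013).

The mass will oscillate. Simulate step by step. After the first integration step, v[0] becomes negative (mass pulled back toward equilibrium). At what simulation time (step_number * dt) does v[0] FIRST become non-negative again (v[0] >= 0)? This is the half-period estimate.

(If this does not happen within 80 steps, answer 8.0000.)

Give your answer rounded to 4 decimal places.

Answer: 2.2000

Derivation:
Step 0: x=[5.9000] v=[0.0000]
Step 1: x=[5.8495] v=[-0.5053]
Step 2: x=[5.7495] v=[-0.9999]
Step 3: x=[5.6022] v=[-1.4735]
Step 4: x=[5.4106] v=[-1.9161]
Step 5: x=[5.1788] v=[-2.3183]
Step 6: x=[4.9116] v=[-2.6717]
Step 7: x=[4.6147] v=[-2.9689]
Step 8: x=[4.2943] v=[-3.2036]
Step 9: x=[3.9572] v=[-3.3708]
Step 10: x=[3.6105] v=[-3.4671]
Step 11: x=[3.2615] v=[-3.4904]
Step 12: x=[2.9175] v=[-3.4402]
Step 13: x=[2.5857] v=[-3.3176]
Step 14: x=[2.2732] v=[-3.1251]
Step 15: x=[1.9865] v=[-2.8668]
Step 16: x=[1.7317] v=[-2.5482]
Step 17: x=[1.5141] v=[-2.1759]
Step 18: x=[1.3383] v=[-1.7578]
Step 19: x=[1.2080] v=[-1.3027]
Step 20: x=[1.1260] v=[-0.8202]
Step 21: x=[1.0940] v=[-0.3204]
Step 22: x=[1.1126] v=[0.1861]
First v>=0 after going negative at step 22, time=2.2000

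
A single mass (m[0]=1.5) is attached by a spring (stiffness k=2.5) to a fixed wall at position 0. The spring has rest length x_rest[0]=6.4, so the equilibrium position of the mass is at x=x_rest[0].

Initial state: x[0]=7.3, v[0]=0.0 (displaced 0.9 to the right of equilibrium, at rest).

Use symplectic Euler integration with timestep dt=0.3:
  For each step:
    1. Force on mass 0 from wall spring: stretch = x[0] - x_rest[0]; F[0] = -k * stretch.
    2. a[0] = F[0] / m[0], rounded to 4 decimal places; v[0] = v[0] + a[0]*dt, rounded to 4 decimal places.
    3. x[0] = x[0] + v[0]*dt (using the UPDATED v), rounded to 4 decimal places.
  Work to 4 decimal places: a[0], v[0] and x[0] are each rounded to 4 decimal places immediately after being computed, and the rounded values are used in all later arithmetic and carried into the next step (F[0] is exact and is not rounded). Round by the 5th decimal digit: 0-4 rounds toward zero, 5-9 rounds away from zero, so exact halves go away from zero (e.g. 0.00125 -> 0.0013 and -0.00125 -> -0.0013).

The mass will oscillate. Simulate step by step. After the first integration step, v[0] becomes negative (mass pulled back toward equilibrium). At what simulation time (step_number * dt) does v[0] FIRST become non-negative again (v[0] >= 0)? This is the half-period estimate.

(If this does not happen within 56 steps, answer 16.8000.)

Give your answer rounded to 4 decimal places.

Answer: 2.7000

Derivation:
Step 0: x=[7.3000] v=[0.0000]
Step 1: x=[7.1650] v=[-0.4500]
Step 2: x=[6.9153] v=[-0.8325]
Step 3: x=[6.5883] v=[-1.0901]
Step 4: x=[6.2330] v=[-1.1842]
Step 5: x=[5.9028] v=[-1.1007]
Step 6: x=[5.6472] v=[-0.8521]
Step 7: x=[5.5045] v=[-0.4757]
Step 8: x=[5.4961] v=[-0.0280]
Step 9: x=[5.6233] v=[0.4240]
First v>=0 after going negative at step 9, time=2.7000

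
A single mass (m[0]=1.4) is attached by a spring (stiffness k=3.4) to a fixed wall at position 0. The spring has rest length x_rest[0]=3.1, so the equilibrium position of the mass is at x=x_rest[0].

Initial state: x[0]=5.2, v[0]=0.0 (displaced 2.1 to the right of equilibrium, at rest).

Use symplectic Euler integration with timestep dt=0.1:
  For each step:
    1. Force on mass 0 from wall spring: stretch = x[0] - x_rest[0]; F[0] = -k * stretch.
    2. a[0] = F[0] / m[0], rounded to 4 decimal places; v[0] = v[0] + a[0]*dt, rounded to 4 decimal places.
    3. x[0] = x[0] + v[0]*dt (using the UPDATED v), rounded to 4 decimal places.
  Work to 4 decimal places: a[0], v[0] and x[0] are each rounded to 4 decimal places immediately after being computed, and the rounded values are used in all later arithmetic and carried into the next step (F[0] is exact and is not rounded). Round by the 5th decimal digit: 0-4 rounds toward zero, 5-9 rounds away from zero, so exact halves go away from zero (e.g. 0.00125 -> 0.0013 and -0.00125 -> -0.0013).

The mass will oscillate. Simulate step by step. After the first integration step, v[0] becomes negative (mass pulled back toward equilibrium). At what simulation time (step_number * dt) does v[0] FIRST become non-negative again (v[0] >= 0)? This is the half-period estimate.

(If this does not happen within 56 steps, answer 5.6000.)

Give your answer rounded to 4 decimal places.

Answer: 2.1000

Derivation:
Step 0: x=[5.2000] v=[0.0000]
Step 1: x=[5.1490] v=[-0.5100]
Step 2: x=[5.0482] v=[-1.0076]
Step 3: x=[4.9001] v=[-1.4807]
Step 4: x=[4.7083] v=[-1.9179]
Step 5: x=[4.4775] v=[-2.3085]
Step 6: x=[4.2132] v=[-2.6430]
Step 7: x=[3.9219] v=[-2.9134]
Step 8: x=[3.6106] v=[-3.1130]
Step 9: x=[3.2869] v=[-3.2370]
Step 10: x=[2.9587] v=[-3.2824]
Step 11: x=[2.6339] v=[-3.2481]
Step 12: x=[2.3204] v=[-3.1349]
Step 13: x=[2.0258] v=[-2.9456]
Step 14: x=[1.7573] v=[-2.6847]
Step 15: x=[1.5214] v=[-2.3586]
Step 16: x=[1.3239] v=[-1.9752]
Step 17: x=[1.1695] v=[-1.5439]
Step 18: x=[1.0620] v=[-1.0751]
Step 19: x=[1.0040] v=[-0.5802]
Step 20: x=[0.9969] v=[-0.0712]
Step 21: x=[1.0409] v=[0.4396]
First v>=0 after going negative at step 21, time=2.1000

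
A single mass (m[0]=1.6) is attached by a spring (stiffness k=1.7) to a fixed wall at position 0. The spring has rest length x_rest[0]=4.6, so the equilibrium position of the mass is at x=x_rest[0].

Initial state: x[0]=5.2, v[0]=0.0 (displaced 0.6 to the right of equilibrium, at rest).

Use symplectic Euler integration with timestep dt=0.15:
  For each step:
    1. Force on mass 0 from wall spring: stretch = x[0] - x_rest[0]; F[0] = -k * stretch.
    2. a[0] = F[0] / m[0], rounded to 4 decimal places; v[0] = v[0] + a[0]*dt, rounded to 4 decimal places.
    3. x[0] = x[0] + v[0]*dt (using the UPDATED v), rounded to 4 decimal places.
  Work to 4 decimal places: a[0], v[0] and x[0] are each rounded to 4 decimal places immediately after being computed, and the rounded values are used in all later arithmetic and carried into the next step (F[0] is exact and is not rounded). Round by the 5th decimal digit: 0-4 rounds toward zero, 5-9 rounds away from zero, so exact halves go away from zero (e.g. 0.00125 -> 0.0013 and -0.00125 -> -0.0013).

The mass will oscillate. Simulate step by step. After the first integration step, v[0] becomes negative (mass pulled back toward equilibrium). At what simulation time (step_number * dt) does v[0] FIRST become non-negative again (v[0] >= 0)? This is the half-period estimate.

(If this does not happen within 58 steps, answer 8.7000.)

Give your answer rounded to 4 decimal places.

Answer: 3.1500

Derivation:
Step 0: x=[5.2000] v=[0.0000]
Step 1: x=[5.1857] v=[-0.0956]
Step 2: x=[5.1574] v=[-0.1889]
Step 3: x=[5.1157] v=[-0.2777]
Step 4: x=[5.0617] v=[-0.3599]
Step 5: x=[4.9967] v=[-0.4335]
Step 6: x=[4.9222] v=[-0.4967]
Step 7: x=[4.8400] v=[-0.5480]
Step 8: x=[4.7521] v=[-0.5863]
Step 9: x=[4.6605] v=[-0.6105]
Step 10: x=[4.5675] v=[-0.6201]
Step 11: x=[4.4753] v=[-0.6149]
Step 12: x=[4.3861] v=[-0.5950]
Step 13: x=[4.3020] v=[-0.5609]
Step 14: x=[4.2250] v=[-0.5134]
Step 15: x=[4.1570] v=[-0.4536]
Step 16: x=[4.0996] v=[-0.3830]
Step 17: x=[4.0541] v=[-0.3032]
Step 18: x=[4.0217] v=[-0.2162]
Step 19: x=[4.0031] v=[-0.1240]
Step 20: x=[3.9988] v=[-0.0289]
Step 21: x=[4.0088] v=[0.0669]
First v>=0 after going negative at step 21, time=3.1500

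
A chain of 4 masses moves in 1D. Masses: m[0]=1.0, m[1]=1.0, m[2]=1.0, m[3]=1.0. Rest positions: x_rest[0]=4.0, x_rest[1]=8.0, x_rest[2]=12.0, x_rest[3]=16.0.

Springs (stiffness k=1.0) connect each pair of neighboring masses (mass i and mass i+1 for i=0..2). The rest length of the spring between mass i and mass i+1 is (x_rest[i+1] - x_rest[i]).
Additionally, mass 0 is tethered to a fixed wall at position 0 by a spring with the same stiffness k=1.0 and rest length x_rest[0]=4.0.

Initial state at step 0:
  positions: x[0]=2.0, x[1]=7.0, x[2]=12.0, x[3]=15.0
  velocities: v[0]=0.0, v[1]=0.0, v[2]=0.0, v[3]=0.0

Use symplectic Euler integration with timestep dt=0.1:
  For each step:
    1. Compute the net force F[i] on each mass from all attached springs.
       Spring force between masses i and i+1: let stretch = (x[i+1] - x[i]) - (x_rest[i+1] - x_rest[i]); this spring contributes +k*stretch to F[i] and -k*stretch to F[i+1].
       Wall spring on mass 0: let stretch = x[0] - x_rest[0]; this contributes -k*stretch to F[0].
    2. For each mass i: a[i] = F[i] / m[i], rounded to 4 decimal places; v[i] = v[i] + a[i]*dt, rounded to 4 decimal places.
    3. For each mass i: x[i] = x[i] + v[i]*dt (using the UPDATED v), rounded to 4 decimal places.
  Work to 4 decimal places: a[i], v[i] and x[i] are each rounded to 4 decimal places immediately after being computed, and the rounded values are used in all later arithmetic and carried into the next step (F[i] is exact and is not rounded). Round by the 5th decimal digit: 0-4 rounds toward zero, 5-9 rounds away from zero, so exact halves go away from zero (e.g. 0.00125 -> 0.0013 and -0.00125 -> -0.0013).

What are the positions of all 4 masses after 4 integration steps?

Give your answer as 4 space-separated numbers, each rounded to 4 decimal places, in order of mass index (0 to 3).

Answer: 2.2911 7.0015 11.8074 15.0956

Derivation:
Step 0: x=[2.0000 7.0000 12.0000 15.0000] v=[0.0000 0.0000 0.0000 0.0000]
Step 1: x=[2.0300 7.0000 11.9800 15.0100] v=[0.3000 0.0000 -0.2000 0.1000]
Step 2: x=[2.0894 7.0001 11.9405 15.0297] v=[0.5940 0.0010 -0.3950 0.1970]
Step 3: x=[2.1770 7.0005 11.8825 15.0585] v=[0.8761 0.0040 -0.5801 0.2881]
Step 4: x=[2.2911 7.0015 11.8074 15.0956] v=[1.1408 0.0099 -0.7507 0.3705]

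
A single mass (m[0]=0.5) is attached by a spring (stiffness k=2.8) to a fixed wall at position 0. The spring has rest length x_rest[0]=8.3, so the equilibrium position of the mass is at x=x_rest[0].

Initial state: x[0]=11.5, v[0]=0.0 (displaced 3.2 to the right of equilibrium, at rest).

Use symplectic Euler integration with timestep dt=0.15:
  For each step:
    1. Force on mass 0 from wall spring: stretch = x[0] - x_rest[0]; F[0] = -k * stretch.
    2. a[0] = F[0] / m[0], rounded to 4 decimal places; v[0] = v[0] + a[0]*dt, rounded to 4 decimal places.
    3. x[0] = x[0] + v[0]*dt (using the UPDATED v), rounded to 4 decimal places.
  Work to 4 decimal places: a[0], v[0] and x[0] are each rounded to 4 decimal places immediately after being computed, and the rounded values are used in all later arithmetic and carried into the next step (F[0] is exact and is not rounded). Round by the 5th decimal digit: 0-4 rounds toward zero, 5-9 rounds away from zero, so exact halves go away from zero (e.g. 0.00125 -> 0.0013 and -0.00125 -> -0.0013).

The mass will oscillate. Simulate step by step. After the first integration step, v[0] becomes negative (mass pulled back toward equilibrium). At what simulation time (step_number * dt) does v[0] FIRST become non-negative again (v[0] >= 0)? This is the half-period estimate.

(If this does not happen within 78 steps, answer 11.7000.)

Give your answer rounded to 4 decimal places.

Answer: 1.3500

Derivation:
Step 0: x=[11.5000] v=[0.0000]
Step 1: x=[11.0968] v=[-2.6880]
Step 2: x=[10.3412] v=[-5.0373]
Step 3: x=[9.3284] v=[-6.7519]
Step 4: x=[8.1860] v=[-7.6158]
Step 5: x=[7.0580] v=[-7.5200]
Step 6: x=[6.0865] v=[-6.4767]
Step 7: x=[5.3939] v=[-4.6174]
Step 8: x=[5.0675] v=[-2.1763]
Step 9: x=[5.1484] v=[0.5390]
First v>=0 after going negative at step 9, time=1.3500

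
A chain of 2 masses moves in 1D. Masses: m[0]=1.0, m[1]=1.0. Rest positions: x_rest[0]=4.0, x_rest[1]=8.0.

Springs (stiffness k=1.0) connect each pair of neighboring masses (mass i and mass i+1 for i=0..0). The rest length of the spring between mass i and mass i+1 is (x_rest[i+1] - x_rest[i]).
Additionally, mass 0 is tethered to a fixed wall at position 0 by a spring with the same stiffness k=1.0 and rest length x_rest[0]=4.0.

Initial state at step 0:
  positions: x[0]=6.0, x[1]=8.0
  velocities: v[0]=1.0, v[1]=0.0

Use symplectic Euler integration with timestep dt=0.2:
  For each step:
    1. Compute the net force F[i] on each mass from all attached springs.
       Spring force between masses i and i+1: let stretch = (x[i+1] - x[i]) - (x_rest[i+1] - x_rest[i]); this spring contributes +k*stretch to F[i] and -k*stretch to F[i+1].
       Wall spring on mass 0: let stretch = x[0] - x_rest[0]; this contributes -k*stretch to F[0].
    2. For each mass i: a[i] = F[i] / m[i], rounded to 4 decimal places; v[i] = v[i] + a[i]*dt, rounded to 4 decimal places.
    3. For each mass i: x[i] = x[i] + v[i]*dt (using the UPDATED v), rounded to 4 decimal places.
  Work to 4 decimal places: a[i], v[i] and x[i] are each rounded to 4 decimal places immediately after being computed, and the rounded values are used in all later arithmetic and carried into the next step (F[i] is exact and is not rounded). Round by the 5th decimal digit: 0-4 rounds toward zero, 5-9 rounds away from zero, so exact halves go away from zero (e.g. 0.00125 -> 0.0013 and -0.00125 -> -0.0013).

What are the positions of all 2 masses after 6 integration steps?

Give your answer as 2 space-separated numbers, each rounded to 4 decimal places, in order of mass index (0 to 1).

Step 0: x=[6.0000 8.0000] v=[1.0000 0.0000]
Step 1: x=[6.0400 8.0800] v=[0.2000 0.4000]
Step 2: x=[5.9200 8.2384] v=[-0.6000 0.7920]
Step 3: x=[5.6559 8.4641] v=[-1.3203 1.1283]
Step 4: x=[5.2779 8.7374] v=[-1.8898 1.3667]
Step 5: x=[4.8272 9.0324] v=[-2.2535 1.4748]
Step 6: x=[4.3516 9.3192] v=[-2.3779 1.4338]

Answer: 4.3516 9.3192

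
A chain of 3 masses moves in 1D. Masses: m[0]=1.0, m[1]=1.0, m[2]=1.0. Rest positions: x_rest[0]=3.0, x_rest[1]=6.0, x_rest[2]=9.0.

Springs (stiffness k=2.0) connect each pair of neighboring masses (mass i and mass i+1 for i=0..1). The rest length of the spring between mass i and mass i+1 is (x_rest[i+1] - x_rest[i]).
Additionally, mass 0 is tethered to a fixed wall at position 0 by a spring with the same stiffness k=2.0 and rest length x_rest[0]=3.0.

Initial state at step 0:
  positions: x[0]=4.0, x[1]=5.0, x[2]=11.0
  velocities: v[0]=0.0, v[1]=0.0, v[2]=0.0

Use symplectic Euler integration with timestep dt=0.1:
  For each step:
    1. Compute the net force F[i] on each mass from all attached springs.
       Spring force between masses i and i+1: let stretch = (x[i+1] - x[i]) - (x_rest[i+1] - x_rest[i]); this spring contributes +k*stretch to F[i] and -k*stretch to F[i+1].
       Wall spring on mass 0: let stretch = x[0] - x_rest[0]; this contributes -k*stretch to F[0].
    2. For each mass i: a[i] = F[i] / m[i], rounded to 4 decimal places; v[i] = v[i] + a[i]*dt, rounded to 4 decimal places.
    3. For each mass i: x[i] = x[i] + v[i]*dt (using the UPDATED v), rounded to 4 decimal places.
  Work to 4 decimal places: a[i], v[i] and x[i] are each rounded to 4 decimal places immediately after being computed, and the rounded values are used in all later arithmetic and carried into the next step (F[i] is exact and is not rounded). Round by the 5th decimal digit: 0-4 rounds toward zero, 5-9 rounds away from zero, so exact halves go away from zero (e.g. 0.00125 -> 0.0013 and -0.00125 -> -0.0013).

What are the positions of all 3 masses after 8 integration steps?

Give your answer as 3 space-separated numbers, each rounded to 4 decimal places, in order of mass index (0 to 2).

Answer: 2.6333 7.4320 9.4291

Derivation:
Step 0: x=[4.0000 5.0000 11.0000] v=[0.0000 0.0000 0.0000]
Step 1: x=[3.9400 5.1000 10.9400] v=[-0.6000 1.0000 -0.6000]
Step 2: x=[3.8244 5.2936 10.8232] v=[-1.1560 1.9360 -1.1680]
Step 3: x=[3.6617 5.5684 10.6558] v=[-1.6270 2.7481 -1.6739]
Step 4: x=[3.4639 5.9068 10.4467] v=[-1.9780 3.3842 -2.0914]
Step 5: x=[3.2457 6.2872 10.2068] v=[-2.1822 3.8036 -2.3994]
Step 6: x=[3.0234 6.6851 9.9485] v=[-2.2230 3.9792 -2.5833]
Step 7: x=[2.8139 7.0751 9.6849] v=[-2.0953 3.8995 -2.6360]
Step 8: x=[2.6333 7.4320 9.4291] v=[-1.8058 3.5692 -2.5580]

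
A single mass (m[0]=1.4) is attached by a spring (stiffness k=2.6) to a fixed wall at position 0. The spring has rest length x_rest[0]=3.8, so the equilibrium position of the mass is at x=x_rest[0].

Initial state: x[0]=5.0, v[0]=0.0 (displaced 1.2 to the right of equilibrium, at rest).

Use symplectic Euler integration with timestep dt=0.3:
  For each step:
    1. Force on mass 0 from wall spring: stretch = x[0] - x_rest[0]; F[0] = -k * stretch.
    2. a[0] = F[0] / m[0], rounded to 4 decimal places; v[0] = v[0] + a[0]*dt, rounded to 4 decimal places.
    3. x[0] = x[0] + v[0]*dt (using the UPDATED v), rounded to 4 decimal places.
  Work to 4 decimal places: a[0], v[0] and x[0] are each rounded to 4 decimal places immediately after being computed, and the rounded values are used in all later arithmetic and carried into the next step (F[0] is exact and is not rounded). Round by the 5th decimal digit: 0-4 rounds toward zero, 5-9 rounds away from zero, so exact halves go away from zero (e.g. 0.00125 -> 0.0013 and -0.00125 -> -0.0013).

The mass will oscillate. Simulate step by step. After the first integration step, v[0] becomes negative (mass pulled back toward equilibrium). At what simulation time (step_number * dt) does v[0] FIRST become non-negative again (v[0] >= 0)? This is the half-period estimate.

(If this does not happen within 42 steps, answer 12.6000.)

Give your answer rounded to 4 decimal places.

Answer: 2.4000

Derivation:
Step 0: x=[5.0000] v=[0.0000]
Step 1: x=[4.7994] v=[-0.6686]
Step 2: x=[4.4318] v=[-1.2254]
Step 3: x=[3.9586] v=[-1.5774]
Step 4: x=[3.4589] v=[-1.6658]
Step 5: x=[3.0162] v=[-1.4758]
Step 6: x=[2.7045] v=[-1.0391]
Step 7: x=[2.5759] v=[-0.4288]
Step 8: x=[2.6519] v=[0.2532]
First v>=0 after going negative at step 8, time=2.4000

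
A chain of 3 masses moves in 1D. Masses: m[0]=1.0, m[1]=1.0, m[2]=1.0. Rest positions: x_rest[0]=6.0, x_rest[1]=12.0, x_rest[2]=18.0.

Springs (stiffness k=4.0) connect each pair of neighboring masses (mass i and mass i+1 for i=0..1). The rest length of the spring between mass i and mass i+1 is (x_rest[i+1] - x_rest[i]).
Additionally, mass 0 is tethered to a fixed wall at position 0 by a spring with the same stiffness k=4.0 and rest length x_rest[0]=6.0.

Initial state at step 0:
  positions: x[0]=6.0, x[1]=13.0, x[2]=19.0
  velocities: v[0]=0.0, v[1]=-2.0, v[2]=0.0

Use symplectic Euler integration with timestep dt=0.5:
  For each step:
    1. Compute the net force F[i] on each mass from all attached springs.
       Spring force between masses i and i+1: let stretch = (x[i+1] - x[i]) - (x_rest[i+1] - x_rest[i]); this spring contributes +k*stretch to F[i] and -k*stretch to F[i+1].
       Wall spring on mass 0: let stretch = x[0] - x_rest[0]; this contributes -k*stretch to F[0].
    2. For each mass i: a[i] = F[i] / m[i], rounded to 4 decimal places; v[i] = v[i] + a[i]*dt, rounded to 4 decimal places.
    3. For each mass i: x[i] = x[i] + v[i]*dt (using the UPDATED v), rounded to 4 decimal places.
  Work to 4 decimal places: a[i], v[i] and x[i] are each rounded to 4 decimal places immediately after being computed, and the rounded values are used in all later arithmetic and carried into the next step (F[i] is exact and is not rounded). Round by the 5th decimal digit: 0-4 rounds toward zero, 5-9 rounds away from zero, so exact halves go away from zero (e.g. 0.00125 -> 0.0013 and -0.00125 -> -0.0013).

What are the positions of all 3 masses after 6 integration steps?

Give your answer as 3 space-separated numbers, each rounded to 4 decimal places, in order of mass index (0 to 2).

Step 0: x=[6.0000 13.0000 19.0000] v=[0.0000 -2.0000 0.0000]
Step 1: x=[7.0000 11.0000 19.0000] v=[2.0000 -4.0000 0.0000]
Step 2: x=[5.0000 13.0000 17.0000] v=[-4.0000 4.0000 -4.0000]
Step 3: x=[6.0000 11.0000 17.0000] v=[2.0000 -4.0000 0.0000]
Step 4: x=[6.0000 10.0000 17.0000] v=[0.0000 -2.0000 0.0000]
Step 5: x=[4.0000 12.0000 16.0000] v=[-4.0000 4.0000 -2.0000]
Step 6: x=[6.0000 10.0000 17.0000] v=[4.0000 -4.0000 2.0000]

Answer: 6.0000 10.0000 17.0000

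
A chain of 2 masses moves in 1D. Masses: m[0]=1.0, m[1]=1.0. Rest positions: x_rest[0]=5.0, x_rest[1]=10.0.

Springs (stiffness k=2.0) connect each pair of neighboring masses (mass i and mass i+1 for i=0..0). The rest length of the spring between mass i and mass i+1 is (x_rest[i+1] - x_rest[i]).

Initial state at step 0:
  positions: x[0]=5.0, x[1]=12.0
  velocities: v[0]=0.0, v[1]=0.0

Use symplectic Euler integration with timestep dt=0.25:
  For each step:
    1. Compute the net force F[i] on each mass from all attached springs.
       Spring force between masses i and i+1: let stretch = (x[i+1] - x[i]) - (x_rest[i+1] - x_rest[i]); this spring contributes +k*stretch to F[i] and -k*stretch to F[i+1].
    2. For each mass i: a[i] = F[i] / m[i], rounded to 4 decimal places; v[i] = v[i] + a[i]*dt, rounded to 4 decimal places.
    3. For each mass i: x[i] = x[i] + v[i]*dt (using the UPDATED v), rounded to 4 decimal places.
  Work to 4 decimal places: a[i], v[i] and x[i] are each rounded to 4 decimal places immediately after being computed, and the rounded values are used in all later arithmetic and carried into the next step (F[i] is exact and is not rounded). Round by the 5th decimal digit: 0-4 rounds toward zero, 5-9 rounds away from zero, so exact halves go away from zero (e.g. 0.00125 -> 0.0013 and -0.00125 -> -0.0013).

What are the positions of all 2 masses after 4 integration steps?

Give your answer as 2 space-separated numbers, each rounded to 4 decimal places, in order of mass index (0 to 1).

Step 0: x=[5.0000 12.0000] v=[0.0000 0.0000]
Step 1: x=[5.2500 11.7500] v=[1.0000 -1.0000]
Step 2: x=[5.6875 11.3125] v=[1.7500 -1.7500]
Step 3: x=[6.2031 10.7969] v=[2.0625 -2.0625]
Step 4: x=[6.6680 10.3321] v=[1.8594 -1.8594]

Answer: 6.6680 10.3321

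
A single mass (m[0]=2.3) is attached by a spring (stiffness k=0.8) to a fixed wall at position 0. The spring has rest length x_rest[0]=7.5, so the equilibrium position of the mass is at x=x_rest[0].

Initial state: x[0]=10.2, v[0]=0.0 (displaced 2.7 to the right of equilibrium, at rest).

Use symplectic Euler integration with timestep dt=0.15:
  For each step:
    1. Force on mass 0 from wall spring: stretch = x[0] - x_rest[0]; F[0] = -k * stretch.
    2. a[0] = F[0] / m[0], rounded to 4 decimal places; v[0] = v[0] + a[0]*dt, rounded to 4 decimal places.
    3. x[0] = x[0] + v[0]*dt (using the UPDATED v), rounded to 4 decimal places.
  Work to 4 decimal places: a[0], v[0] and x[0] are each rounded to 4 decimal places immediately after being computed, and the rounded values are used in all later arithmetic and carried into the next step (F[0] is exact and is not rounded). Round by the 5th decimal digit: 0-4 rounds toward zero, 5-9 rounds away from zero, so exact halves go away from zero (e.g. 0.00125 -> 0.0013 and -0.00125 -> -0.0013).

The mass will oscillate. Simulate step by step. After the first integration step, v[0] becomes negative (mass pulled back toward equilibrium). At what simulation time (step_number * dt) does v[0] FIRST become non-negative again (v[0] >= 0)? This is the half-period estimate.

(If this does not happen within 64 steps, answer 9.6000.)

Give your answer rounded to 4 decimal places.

Answer: 5.4000

Derivation:
Step 0: x=[10.2000] v=[0.0000]
Step 1: x=[10.1789] v=[-0.1409]
Step 2: x=[10.1368] v=[-0.2807]
Step 3: x=[10.0741] v=[-0.4183]
Step 4: x=[9.9912] v=[-0.5526]
Step 5: x=[9.8888] v=[-0.6826]
Step 6: x=[9.7677] v=[-0.8072]
Step 7: x=[9.6289] v=[-0.9255]
Step 8: x=[9.4734] v=[-1.0366]
Step 9: x=[9.3025] v=[-1.1396]
Step 10: x=[9.1174] v=[-1.2337]
Step 11: x=[8.9197] v=[-1.3181]
Step 12: x=[8.7109] v=[-1.3922]
Step 13: x=[8.4926] v=[-1.4554]
Step 14: x=[8.2665] v=[-1.5072]
Step 15: x=[8.0344] v=[-1.5472]
Step 16: x=[7.7981] v=[-1.5751]
Step 17: x=[7.5595] v=[-1.5907]
Step 18: x=[7.3204] v=[-1.5938]
Step 19: x=[7.0827] v=[-1.5844]
Step 20: x=[6.8483] v=[-1.5626]
Step 21: x=[6.6190] v=[-1.5286]
Step 22: x=[6.3966] v=[-1.4826]
Step 23: x=[6.1829] v=[-1.4250]
Step 24: x=[5.9795] v=[-1.3563]
Step 25: x=[5.7880] v=[-1.2770]
Step 26: x=[5.6098] v=[-1.1877]
Step 27: x=[5.4464] v=[-1.0891]
Step 28: x=[5.2991] v=[-0.9820]
Step 29: x=[5.1690] v=[-0.8672]
Step 30: x=[5.0572] v=[-0.7456]
Step 31: x=[4.9645] v=[-0.6181]
Step 32: x=[4.8916] v=[-0.4858]
Step 33: x=[4.8391] v=[-0.3497]
Step 34: x=[4.8075] v=[-0.2109]
Step 35: x=[4.7969] v=[-0.0704]
Step 36: x=[4.8075] v=[0.0706]
First v>=0 after going negative at step 36, time=5.4000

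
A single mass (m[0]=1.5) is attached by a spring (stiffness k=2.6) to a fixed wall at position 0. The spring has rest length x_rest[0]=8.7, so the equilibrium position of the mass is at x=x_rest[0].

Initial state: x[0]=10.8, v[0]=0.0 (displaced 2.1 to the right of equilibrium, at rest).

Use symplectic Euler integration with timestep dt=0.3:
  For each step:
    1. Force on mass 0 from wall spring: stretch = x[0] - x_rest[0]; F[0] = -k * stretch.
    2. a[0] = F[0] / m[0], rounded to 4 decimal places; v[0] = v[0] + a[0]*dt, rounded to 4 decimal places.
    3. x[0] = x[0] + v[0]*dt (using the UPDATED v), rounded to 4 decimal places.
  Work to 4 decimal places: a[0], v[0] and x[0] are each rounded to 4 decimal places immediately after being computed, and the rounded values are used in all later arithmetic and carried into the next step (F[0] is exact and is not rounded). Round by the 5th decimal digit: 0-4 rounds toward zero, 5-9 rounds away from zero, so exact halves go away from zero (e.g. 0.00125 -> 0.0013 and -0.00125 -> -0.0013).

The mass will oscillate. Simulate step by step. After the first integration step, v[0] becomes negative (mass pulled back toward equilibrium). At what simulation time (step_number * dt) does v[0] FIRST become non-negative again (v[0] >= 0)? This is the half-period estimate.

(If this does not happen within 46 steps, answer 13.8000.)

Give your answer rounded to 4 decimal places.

Step 0: x=[10.8000] v=[0.0000]
Step 1: x=[10.4724] v=[-1.0920]
Step 2: x=[9.8683] v=[-2.0137]
Step 3: x=[9.0819] v=[-2.6212]
Step 4: x=[8.2360] v=[-2.8198]
Step 5: x=[7.4625] v=[-2.5785]
Step 6: x=[6.8820] v=[-1.9350]
Step 7: x=[6.5851] v=[-0.9896]
Step 8: x=[6.6181] v=[0.1101]
First v>=0 after going negative at step 8, time=2.4000

Answer: 2.4000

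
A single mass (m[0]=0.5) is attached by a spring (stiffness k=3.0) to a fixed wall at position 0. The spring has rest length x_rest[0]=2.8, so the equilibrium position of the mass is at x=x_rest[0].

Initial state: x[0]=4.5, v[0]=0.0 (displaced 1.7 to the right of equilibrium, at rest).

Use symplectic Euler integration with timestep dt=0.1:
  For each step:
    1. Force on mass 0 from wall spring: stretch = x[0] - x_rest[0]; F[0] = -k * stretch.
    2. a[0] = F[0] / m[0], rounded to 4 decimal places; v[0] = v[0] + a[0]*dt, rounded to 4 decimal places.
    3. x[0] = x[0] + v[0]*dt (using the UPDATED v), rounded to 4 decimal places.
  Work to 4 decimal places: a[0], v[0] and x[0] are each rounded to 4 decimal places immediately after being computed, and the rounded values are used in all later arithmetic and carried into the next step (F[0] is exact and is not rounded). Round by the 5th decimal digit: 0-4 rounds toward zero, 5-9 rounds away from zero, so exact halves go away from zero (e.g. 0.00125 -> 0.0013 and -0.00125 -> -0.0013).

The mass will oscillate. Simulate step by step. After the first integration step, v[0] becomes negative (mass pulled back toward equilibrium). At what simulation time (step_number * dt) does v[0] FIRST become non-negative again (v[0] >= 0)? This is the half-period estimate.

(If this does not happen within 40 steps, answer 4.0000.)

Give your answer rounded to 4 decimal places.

Step 0: x=[4.5000] v=[0.0000]
Step 1: x=[4.3980] v=[-1.0200]
Step 2: x=[4.2001] v=[-1.9788]
Step 3: x=[3.9182] v=[-2.8189]
Step 4: x=[3.5692] v=[-3.4898]
Step 5: x=[3.1741] v=[-3.9513]
Step 6: x=[2.7565] v=[-4.1758]
Step 7: x=[2.3415] v=[-4.1497]
Step 8: x=[1.9540] v=[-3.8746]
Step 9: x=[1.6173] v=[-3.3670]
Step 10: x=[1.3516] v=[-2.6574]
Step 11: x=[1.1728] v=[-1.7884]
Step 12: x=[1.0916] v=[-0.8121]
Step 13: x=[1.1129] v=[0.2129]
First v>=0 after going negative at step 13, time=1.3000

Answer: 1.3000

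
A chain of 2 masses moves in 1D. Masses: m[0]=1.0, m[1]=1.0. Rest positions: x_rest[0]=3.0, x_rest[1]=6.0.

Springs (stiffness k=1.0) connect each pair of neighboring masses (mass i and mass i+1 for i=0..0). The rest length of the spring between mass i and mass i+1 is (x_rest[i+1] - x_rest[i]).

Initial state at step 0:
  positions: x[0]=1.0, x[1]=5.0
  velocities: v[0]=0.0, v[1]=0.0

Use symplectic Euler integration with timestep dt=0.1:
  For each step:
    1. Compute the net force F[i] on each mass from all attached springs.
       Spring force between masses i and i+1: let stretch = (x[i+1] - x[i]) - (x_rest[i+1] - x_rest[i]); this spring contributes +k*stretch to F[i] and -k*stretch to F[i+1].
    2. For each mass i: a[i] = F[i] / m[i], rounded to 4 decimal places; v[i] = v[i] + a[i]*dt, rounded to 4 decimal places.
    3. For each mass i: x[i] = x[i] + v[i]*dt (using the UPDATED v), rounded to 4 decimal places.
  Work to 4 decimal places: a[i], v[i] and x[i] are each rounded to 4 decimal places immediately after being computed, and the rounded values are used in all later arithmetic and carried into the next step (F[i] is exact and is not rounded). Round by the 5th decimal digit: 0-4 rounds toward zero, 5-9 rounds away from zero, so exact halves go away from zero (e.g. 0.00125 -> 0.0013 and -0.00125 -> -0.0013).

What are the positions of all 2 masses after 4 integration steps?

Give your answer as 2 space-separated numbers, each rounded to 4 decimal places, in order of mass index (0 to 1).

Step 0: x=[1.0000 5.0000] v=[0.0000 0.0000]
Step 1: x=[1.0100 4.9900] v=[0.1000 -0.1000]
Step 2: x=[1.0298 4.9702] v=[0.1980 -0.1980]
Step 3: x=[1.0590 4.9410] v=[0.2920 -0.2920]
Step 4: x=[1.0970 4.9030] v=[0.3802 -0.3802]

Answer: 1.0970 4.9030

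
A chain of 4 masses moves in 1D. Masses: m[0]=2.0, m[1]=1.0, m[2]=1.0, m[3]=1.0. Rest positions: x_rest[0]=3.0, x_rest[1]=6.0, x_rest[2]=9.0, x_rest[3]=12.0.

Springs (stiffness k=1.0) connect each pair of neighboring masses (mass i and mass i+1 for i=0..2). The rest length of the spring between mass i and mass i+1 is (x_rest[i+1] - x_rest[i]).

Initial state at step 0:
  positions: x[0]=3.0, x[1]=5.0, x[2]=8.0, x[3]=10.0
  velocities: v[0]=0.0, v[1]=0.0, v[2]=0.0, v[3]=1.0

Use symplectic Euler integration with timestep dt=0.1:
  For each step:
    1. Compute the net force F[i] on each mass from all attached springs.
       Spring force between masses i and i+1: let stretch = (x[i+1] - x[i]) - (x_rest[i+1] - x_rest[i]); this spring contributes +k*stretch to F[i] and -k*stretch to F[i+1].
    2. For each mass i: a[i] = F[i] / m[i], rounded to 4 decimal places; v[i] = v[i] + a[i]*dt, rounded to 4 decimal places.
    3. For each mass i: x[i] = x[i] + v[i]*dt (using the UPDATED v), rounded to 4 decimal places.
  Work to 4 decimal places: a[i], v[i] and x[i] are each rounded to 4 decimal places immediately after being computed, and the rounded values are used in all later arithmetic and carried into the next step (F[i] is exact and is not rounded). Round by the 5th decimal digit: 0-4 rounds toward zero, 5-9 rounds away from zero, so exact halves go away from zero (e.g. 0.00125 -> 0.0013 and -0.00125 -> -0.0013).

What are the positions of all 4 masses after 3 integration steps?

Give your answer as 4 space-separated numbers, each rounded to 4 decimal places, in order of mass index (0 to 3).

Step 0: x=[3.0000 5.0000 8.0000 10.0000] v=[0.0000 0.0000 0.0000 1.0000]
Step 1: x=[2.9950 5.0100 7.9900 10.1100] v=[-0.0500 0.1000 -0.1000 1.1000]
Step 2: x=[2.9851 5.0297 7.9714 10.2288] v=[-0.0993 0.1965 -0.1860 1.1880]
Step 3: x=[2.9704 5.0583 7.9460 10.3550] v=[-0.1471 0.2862 -0.2544 1.2623]

Answer: 2.9704 5.0583 7.9460 10.3550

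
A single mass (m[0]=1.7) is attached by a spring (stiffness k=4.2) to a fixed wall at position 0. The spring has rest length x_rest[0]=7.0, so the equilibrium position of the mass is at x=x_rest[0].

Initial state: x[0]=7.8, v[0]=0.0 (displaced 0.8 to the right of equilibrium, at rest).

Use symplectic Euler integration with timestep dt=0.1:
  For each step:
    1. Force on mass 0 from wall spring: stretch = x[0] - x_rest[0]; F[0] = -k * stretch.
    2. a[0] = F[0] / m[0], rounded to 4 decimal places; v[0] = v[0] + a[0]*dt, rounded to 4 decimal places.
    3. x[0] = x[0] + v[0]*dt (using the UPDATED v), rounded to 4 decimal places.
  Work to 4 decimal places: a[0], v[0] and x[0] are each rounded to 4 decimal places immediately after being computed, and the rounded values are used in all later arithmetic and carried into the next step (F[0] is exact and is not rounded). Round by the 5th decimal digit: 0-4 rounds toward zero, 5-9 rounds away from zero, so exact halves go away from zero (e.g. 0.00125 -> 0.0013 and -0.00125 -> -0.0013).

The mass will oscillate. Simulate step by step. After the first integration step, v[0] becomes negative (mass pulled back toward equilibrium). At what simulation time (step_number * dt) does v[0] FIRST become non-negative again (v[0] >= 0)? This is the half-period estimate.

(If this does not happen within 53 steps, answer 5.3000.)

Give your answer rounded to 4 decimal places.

Step 0: x=[7.8000] v=[0.0000]
Step 1: x=[7.7802] v=[-0.1977]
Step 2: x=[7.7412] v=[-0.3905]
Step 3: x=[7.6838] v=[-0.5736]
Step 4: x=[7.6096] v=[-0.7425]
Step 5: x=[7.5203] v=[-0.8931]
Step 6: x=[7.4181] v=[-1.0216]
Step 7: x=[7.3056] v=[-1.1249]
Step 8: x=[7.1856] v=[-1.2004]
Step 9: x=[7.0610] v=[-1.2463]
Step 10: x=[6.9349] v=[-1.2614]
Step 11: x=[6.8104] v=[-1.2453]
Step 12: x=[6.6906] v=[-1.1985]
Step 13: x=[6.5784] v=[-1.1221]
Step 14: x=[6.4766] v=[-1.0179]
Step 15: x=[6.3877] v=[-0.8886]
Step 16: x=[6.3140] v=[-0.7373]
Step 17: x=[6.2572] v=[-0.5678]
Step 18: x=[6.2188] v=[-0.3843]
Step 19: x=[6.1997] v=[-0.1913]
Step 20: x=[6.2003] v=[0.0064]
First v>=0 after going negative at step 20, time=2.0000

Answer: 2.0000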